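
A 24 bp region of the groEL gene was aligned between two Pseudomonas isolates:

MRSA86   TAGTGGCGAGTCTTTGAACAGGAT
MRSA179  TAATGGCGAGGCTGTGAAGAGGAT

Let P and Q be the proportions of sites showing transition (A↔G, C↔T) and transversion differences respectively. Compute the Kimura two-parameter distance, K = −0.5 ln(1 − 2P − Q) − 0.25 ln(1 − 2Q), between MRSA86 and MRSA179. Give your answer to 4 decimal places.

Differing sites — 3:G/A (Ti); 11:T/G (Tv); 14:T/G (Tv); 19:C/G (Tv).
Of the 4 differences, 1 transition and 3 transversions over 24 sites: P = 1/24 = 0.041667, Q = 3/24 = 0.125000.
d = −0.5·ln(0.791666) − 0.25·ln(0.750000) = −0.5·(-0.233616) − 0.25·(-0.287682) = 0.1887.

0.1887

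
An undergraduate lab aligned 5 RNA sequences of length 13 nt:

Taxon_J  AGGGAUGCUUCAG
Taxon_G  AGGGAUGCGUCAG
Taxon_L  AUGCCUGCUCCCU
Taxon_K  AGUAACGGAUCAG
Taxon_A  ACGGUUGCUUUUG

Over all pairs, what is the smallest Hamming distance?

1

Pairwise Hamming distances:
  Taxon_J vs Taxon_G: 1
  Taxon_J vs Taxon_L: 6
  Taxon_J vs Taxon_K: 5
  Taxon_J vs Taxon_A: 4
  Taxon_G vs Taxon_L: 7
  Taxon_G vs Taxon_K: 5
  Taxon_G vs Taxon_A: 5
  Taxon_L vs Taxon_K: 10
  Taxon_L vs Taxon_A: 7
  Taxon_K vs Taxon_A: 9
The smallest is 1, between Taxon_J and Taxon_G.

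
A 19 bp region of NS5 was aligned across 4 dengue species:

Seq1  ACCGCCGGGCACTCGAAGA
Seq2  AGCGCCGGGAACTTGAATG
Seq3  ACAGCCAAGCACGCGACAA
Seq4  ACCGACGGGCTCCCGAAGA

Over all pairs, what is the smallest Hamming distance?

Pairwise Hamming distances:
  Seq1 vs Seq2: 5
  Seq1 vs Seq3: 6
  Seq1 vs Seq4: 3
  Seq2 vs Seq3: 10
  Seq2 vs Seq4: 8
  Seq3 vs Seq4: 8
The smallest is 3, between Seq1 and Seq4.

3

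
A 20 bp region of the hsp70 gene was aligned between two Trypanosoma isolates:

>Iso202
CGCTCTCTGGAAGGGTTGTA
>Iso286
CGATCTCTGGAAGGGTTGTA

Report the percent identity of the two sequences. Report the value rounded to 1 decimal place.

Differing sites — 3:C/A.
19 of the 20 sites match, so the percent identity is 19/20 × 100 = 95.0%.

95.0%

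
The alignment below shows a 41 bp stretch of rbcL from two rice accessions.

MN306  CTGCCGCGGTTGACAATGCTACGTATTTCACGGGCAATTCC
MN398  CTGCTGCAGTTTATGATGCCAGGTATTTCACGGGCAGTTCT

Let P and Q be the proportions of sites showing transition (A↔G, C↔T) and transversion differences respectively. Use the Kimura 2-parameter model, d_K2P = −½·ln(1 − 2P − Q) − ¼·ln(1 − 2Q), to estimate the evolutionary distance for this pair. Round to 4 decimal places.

0.2730

Mismatches occur at site 5 (C→T, transition), site 8 (G→A, transition), site 12 (G→T, transversion), site 14 (C→T, transition), site 15 (A→G, transition), site 20 (T→C, transition), site 22 (C→G, transversion), site 37 (A→G, transition), site 41 (C→T, transition).
Of the 9 differences, 7 transitions and 2 transversions over 41 sites: P = 7/41 = 0.170732, Q = 2/41 = 0.048780.
d = −0.5·ln(0.609756) − 0.25·ln(0.902440) = −0.5·(-0.494696) − 0.25·(-0.102653) = 0.2730.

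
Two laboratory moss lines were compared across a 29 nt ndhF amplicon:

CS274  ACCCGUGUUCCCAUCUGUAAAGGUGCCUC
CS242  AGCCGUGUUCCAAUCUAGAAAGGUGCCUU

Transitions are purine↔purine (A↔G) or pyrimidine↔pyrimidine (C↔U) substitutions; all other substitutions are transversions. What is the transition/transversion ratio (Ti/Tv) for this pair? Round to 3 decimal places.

Mismatches occur at site 2 (C→G, transversion), site 12 (C→A, transversion), site 17 (G→A, transition), site 18 (U→G, transversion), site 29 (C→U, transition).
Of the 5 differences, 2 transitions and 3 transversions, so Ti/Tv = 2/3 = 0.667.

0.667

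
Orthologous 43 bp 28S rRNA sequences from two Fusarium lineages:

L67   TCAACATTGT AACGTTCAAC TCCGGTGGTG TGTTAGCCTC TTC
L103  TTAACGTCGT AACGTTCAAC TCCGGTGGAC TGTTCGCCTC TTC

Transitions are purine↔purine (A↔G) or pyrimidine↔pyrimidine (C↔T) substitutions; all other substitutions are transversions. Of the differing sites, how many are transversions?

3

Differing sites — 2:C/T (Ti); 6:A/G (Ti); 8:T/C (Ti); 29:T/A (Tv); 30:G/C (Tv); 35:A/C (Tv).
Of the 6 differences, 3 transitions and 3 transversions, so the answer is 3.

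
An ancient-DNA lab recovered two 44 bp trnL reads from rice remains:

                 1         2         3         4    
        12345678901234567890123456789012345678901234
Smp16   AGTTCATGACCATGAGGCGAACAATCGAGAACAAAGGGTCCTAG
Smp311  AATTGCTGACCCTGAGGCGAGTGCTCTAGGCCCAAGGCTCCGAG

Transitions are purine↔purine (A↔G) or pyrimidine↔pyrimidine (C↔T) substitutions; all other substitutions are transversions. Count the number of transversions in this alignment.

Mismatches occur at site 2 (G/A, transition), site 5 (C/G, transversion), site 6 (A/C, transversion), site 12 (A/C, transversion), site 21 (A/G, transition), site 22 (C/T, transition), site 23 (A/G, transition), site 24 (A/C, transversion), site 27 (G/T, transversion), site 30 (A/G, transition), site 31 (A/C, transversion), site 33 (A/C, transversion), site 38 (G/C, transversion), site 42 (T/G, transversion).
Of the 14 differences, 5 transitions and 9 transversions, so the answer is 9.

9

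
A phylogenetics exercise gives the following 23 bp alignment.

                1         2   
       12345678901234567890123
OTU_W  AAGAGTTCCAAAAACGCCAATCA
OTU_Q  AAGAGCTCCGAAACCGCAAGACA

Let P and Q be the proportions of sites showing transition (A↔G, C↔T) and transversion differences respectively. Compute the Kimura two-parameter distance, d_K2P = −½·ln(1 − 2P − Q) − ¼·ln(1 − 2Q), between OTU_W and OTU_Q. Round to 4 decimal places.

0.3238

Mismatches occur at site 6 (T/C, transition), site 10 (A/G, transition), site 14 (A/C, transversion), site 18 (C/A, transversion), site 20 (A/G, transition), site 21 (T/A, transversion).
Of the 6 differences, 3 transitions and 3 transversions over 23 sites: P = 3/23 = 0.130435, Q = 3/23 = 0.130435.
d = −0.5·ln(0.608695) − 0.25·ln(0.739130) = −0.5·(-0.496438) − 0.25·(-0.302281) = 0.3238.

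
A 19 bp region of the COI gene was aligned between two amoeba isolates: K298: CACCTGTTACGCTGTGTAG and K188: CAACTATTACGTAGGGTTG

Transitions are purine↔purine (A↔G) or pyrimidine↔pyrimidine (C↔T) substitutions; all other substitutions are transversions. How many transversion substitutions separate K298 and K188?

Differing sites — 3:C/A (Tv); 6:G/A (Ti); 12:C/T (Ti); 13:T/A (Tv); 15:T/G (Tv); 18:A/T (Tv).
Of the 6 differences, 2 transitions and 4 transversions, so the answer is 4.

4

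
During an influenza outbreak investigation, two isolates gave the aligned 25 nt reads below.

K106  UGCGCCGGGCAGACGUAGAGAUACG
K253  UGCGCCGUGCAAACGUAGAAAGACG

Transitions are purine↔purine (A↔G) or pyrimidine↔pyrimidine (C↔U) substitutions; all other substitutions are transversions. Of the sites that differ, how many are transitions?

2

Differing sites — 8:G/U (Tv); 12:G/A (Ti); 20:G/A (Ti); 22:U/G (Tv).
Of the 4 differences, 2 transitions and 2 transversions, so the answer is 2.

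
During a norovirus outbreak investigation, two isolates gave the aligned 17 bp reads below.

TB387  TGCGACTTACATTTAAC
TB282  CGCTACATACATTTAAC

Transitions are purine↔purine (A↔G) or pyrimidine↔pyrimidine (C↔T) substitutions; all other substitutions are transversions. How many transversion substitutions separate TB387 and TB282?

Differing sites — 1:T/C (Ti); 4:G/T (Tv); 7:T/A (Tv).
Of the 3 differences, 1 transition and 2 transversions, so the answer is 2.

2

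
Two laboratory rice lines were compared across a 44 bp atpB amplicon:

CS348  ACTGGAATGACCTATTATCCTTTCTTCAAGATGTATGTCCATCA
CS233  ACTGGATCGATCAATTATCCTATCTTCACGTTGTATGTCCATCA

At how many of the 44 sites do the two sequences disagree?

Differing sites — 7:A/T; 8:T/C; 11:C/T; 13:T/A; 22:T/A; 29:A/C; 31:A/T.
That gives 7 mismatches out of 44 aligned sites, so the Hamming distance is 7.

7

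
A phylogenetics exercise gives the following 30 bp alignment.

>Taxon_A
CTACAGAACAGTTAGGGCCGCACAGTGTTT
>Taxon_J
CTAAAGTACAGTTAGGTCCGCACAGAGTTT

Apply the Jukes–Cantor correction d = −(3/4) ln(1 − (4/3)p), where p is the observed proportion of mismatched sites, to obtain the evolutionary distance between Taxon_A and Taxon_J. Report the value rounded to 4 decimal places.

Mismatches occur at site 4 (C↔A), site 7 (A↔T), site 17 (G↔T), site 26 (T↔A).
p = 4/30 = 0.133333.
d = −0.75 · ln(1 − (4/3)·0.133333) = −0.75 · ln(0.822223) = −0.75 · (-0.195744) = 0.1468.

0.1468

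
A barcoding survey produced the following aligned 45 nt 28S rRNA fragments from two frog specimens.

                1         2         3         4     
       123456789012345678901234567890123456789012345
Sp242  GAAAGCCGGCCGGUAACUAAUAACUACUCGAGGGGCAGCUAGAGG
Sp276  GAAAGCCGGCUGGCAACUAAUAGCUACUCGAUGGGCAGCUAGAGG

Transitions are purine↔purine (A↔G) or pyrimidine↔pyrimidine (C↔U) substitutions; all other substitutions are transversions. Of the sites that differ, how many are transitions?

3

Differing sites — 11:C/U (Ti); 14:U/C (Ti); 23:A/G (Ti); 32:G/U (Tv).
Of the 4 differences, 3 transitions and 1 transversion, so the answer is 3.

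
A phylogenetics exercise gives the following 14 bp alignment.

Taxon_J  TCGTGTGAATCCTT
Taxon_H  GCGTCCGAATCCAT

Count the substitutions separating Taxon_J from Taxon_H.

4

Mismatches occur at site 1 (T→G), site 5 (G→C), site 6 (T→C), site 13 (T→A).
That gives 4 mismatches out of 14 aligned sites, so the Hamming distance is 4.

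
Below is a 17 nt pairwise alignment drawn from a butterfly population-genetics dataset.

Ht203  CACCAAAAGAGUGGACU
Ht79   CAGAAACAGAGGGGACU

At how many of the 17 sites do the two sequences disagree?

The sequences differ at positions 3 (C/G), 4 (C/A), 7 (A/C), 12 (U/G).
That gives 4 mismatches out of 17 aligned sites, so the Hamming distance is 4.

4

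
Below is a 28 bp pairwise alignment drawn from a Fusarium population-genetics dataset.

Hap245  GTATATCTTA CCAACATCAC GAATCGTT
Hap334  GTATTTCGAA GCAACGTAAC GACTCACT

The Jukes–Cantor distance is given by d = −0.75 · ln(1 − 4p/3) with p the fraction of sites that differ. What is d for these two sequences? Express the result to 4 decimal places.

Differing sites — 5:A/T; 8:T/G; 9:T/A; 11:C/G; 16:A/G; 18:C/A; 23:A/C; 26:G/A; 27:T/C.
p = 9/28 = 0.321429.
d = −0.75 · ln(1 − (4/3)·0.321429) = −0.75 · ln(0.571428) = −0.75 · (-0.559617) = 0.4197.

0.4197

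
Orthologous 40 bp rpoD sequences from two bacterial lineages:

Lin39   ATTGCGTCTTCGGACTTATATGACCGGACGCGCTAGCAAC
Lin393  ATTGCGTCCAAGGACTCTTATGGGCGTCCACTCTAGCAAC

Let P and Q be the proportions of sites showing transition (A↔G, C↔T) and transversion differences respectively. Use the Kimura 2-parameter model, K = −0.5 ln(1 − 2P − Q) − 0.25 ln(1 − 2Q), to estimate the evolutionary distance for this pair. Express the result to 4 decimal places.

0.3427

Differing sites — 9:T/C (Ti); 10:T/A (Tv); 11:C/A (Tv); 17:T/C (Ti); 18:A/T (Tv); 23:A/G (Ti); 24:C/G (Tv); 27:G/T (Tv); 28:A/C (Tv); 30:G/A (Ti); 32:G/T (Tv).
Of the 11 differences, 4 transitions and 7 transversions over 40 sites: P = 4/40 = 0.100000, Q = 7/40 = 0.175000.
d = −0.5·ln(0.625000) − 0.25·ln(0.650000) = −0.5·(-0.470004) − 0.25·(-0.430783) = 0.3427.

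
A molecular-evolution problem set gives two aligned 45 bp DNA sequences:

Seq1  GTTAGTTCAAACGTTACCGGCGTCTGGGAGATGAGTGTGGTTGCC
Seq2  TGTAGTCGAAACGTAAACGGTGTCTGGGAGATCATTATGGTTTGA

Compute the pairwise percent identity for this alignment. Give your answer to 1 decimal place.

71.1%

Differing sites — 1:G/T; 2:T/G; 7:T/C; 8:C/G; 15:T/A; 17:C/A; 21:C/T; 33:G/C; 35:G/T; 37:G/A; 43:G/T; 44:C/G; 45:C/A.
32 of the 45 sites match, so the percent identity is 32/45 × 100 = 71.1%.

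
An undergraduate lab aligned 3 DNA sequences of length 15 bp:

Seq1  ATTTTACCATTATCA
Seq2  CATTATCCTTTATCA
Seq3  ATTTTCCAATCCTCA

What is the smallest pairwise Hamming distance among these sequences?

4

Pairwise Hamming distances:
  Seq1 vs Seq2: 5
  Seq1 vs Seq3: 4
  Seq2 vs Seq3: 8
The smallest is 4, between Seq1 and Seq3.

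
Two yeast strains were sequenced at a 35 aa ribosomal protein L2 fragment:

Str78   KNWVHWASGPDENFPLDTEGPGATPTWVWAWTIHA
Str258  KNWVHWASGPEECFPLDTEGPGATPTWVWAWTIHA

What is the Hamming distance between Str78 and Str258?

The sequences differ at positions 11 (D/E), 13 (N/C).
That gives 2 mismatches out of 35 aligned sites, so the Hamming distance is 2.

2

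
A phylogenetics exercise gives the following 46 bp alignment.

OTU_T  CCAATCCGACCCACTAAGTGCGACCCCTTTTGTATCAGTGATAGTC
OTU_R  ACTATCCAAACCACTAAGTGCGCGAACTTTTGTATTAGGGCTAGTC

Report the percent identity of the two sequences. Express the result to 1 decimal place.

Mismatches occur at site 1 (C/A), site 3 (A/T), site 8 (G/A), site 10 (C/A), site 23 (A/C), site 24 (C/G), site 25 (C/A), site 26 (C/A), site 36 (C/T), site 39 (T/G), site 41 (A/C).
35 of the 46 sites match, so the percent identity is 35/46 × 100 = 76.1%.

76.1%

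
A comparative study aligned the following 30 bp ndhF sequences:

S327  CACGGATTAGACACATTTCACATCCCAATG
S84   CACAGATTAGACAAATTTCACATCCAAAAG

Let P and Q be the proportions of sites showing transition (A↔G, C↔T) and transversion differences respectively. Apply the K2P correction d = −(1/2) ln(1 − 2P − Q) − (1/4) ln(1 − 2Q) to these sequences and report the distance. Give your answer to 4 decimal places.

0.1469

Differing sites — 4:G/A (Ti); 14:C/A (Tv); 26:C/A (Tv); 29:T/A (Tv).
Of the 4 differences, 1 transition and 3 transversions over 30 sites: P = 1/30 = 0.033333, Q = 3/30 = 0.100000.
d = −0.5·ln(0.833334) − 0.25·ln(0.800000) = −0.5·(-0.182321) − 0.25·(-0.223144) = 0.1469.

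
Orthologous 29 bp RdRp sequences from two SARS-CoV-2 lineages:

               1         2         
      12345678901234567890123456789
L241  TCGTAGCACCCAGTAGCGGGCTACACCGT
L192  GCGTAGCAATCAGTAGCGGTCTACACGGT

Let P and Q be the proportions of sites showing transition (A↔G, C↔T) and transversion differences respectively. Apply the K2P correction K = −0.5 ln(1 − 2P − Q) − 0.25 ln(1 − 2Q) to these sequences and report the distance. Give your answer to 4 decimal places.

The sequences differ at positions 1 (T/G, transversion), 9 (C/A, transversion), 10 (C/T, transition), 20 (G/T, transversion), 27 (C/G, transversion).
Of the 5 differences, 1 transition and 4 transversions over 29 sites: P = 1/29 = 0.034483, Q = 4/29 = 0.137931.
d = −0.5·ln(0.793103) − 0.25·ln(0.724138) = −0.5·(-0.231802) − 0.25·(-0.322773) = 0.1966.

0.1966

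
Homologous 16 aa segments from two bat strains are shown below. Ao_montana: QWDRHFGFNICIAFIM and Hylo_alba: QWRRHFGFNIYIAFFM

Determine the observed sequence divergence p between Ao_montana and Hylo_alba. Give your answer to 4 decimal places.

The sequences differ at positions 3 (D/R), 11 (C/Y), 15 (I/F).
There are 3 differences over 16 sites, so p = 3/16 = 0.1875.

0.1875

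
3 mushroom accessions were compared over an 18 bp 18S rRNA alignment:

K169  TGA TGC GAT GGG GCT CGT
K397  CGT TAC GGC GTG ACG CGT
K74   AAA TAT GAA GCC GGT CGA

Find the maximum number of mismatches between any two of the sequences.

Pairwise Hamming distances:
  K169 vs K397: 8
  K169 vs K74: 9
  K397 vs K74: 12
The largest is 12, between K397 and K74.

12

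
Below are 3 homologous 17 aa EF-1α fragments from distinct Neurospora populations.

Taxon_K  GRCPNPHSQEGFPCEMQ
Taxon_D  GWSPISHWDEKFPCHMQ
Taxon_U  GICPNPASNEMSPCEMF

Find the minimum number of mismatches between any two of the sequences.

Pairwise Hamming distances:
  Taxon_K vs Taxon_D: 8
  Taxon_K vs Taxon_U: 6
  Taxon_D vs Taxon_U: 11
The smallest is 6, between Taxon_K and Taxon_U.

6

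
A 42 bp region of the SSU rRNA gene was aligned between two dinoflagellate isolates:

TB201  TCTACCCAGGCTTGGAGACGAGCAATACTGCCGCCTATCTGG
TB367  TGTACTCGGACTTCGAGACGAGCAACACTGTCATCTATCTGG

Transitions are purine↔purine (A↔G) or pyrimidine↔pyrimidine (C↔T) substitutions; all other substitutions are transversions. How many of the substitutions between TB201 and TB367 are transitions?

Mismatches occur at site 2 (C↔G, transversion), site 6 (C↔T, transition), site 8 (A↔G, transition), site 10 (G↔A, transition), site 14 (G↔C, transversion), site 26 (T↔C, transition), site 31 (C↔T, transition), site 33 (G↔A, transition), site 34 (C↔T, transition).
Of the 9 differences, 7 transitions and 2 transversions, so the answer is 7.

7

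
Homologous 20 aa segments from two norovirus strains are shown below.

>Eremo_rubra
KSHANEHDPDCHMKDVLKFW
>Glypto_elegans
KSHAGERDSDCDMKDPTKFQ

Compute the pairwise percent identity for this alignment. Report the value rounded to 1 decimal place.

Differing sites — 5:N/G; 7:H/R; 9:P/S; 12:H/D; 16:V/P; 17:L/T; 20:W/Q.
13 of the 20 sites match, so the percent identity is 13/20 × 100 = 65.0%.

65.0%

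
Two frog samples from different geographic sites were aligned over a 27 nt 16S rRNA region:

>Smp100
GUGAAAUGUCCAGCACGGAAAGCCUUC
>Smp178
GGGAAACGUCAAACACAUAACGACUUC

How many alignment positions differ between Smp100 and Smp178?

The sequences differ at positions 2 (U/G), 7 (U/C), 11 (C/A), 13 (G/A), 17 (G/A), 18 (G/U), 21 (A/C), 23 (C/A).
That gives 8 mismatches out of 27 aligned sites, so the Hamming distance is 8.

8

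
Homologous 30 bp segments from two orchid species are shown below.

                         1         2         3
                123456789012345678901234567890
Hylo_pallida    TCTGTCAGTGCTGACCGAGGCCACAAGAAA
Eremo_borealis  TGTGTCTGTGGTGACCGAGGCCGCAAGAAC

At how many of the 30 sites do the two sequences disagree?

5

The sequences differ at positions 2 (C/G), 7 (A/T), 11 (C/G), 23 (A/G), 30 (A/C).
That gives 5 mismatches out of 30 aligned sites, so the Hamming distance is 5.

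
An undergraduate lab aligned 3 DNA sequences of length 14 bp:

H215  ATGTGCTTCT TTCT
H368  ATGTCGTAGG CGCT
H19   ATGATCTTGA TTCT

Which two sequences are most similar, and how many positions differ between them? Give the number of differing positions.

4

Pairwise Hamming distances:
  H215 vs H368: 7
  H215 vs H19: 4
  H368 vs H19: 7
The smallest is 4, between H215 and H19.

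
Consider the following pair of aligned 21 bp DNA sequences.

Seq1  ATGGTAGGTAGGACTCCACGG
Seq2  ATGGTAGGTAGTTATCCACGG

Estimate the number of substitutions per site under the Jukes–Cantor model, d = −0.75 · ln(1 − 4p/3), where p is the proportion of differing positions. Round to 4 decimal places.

0.1585

The sequences differ at positions 12 (G/T), 13 (A/T), 14 (C/A).
p = 3/21 = 0.142857.
d = −0.75 · ln(1 − (4/3)·0.142857) = −0.75 · ln(0.809524) = −0.75 · (-0.211309) = 0.1585.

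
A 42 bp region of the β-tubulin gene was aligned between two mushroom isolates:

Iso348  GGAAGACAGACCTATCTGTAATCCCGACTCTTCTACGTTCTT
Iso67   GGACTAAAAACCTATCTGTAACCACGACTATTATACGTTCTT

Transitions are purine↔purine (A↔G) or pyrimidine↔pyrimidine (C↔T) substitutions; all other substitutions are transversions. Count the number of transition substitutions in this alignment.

Differing sites — 4:A/C (Tv); 5:G/T (Tv); 7:C/A (Tv); 9:G/A (Ti); 22:T/C (Ti); 24:C/A (Tv); 30:C/A (Tv); 33:C/A (Tv).
Of the 8 differences, 2 transitions and 6 transversions, so the answer is 2.

2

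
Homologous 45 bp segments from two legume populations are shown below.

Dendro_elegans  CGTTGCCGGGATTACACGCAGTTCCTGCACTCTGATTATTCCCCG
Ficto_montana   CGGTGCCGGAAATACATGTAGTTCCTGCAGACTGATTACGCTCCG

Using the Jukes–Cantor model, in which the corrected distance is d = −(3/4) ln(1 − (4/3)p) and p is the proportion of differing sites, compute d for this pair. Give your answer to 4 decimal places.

0.2635

Mismatches occur at site 3 (T/G), site 10 (G/A), site 12 (T/A), site 17 (C/T), site 19 (C/T), site 30 (C/G), site 31 (T/A), site 39 (T/C), site 40 (T/G), site 42 (C/T).
p = 10/45 = 0.222222.
d = −0.75 · ln(1 − (4/3)·0.222222) = −0.75 · ln(0.703704) = −0.75 · (-0.351397) = 0.2635.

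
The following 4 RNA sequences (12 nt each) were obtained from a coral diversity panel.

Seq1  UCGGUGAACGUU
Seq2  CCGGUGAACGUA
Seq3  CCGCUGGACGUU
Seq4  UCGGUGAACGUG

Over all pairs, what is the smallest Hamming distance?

1

Pairwise Hamming distances:
  Seq1 vs Seq2: 2
  Seq1 vs Seq3: 3
  Seq1 vs Seq4: 1
  Seq2 vs Seq3: 3
  Seq2 vs Seq4: 2
  Seq3 vs Seq4: 4
The smallest is 1, between Seq1 and Seq4.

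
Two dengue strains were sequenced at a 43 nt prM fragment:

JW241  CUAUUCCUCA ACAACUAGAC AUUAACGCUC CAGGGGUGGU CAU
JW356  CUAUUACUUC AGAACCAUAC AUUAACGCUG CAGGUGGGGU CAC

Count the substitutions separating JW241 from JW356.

10

Differing sites — 6:C/A; 9:C/U; 10:A/C; 12:C/G; 16:U/C; 18:G/U; 30:C/G; 35:G/U; 37:U/G; 43:U/C.
That gives 10 mismatches out of 43 aligned sites, so the Hamming distance is 10.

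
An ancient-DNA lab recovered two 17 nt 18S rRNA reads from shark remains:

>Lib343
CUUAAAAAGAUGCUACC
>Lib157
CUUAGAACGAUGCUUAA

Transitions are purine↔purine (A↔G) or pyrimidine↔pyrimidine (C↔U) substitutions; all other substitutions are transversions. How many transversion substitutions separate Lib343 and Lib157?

4

The sequences differ at positions 5 (A/G, transition), 8 (A/C, transversion), 15 (A/U, transversion), 16 (C/A, transversion), 17 (C/A, transversion).
Of the 5 differences, 1 transition and 4 transversions, so the answer is 4.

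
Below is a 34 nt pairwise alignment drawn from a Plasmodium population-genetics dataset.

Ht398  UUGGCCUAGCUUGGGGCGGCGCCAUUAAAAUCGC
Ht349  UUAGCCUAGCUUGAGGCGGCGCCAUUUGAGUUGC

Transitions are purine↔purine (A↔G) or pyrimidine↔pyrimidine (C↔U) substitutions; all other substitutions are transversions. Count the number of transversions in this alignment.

1

Differing sites — 3:G/A (Ti); 14:G/A (Ti); 27:A/U (Tv); 28:A/G (Ti); 30:A/G (Ti); 32:C/U (Ti).
Of the 6 differences, 5 transitions and 1 transversion, so the answer is 1.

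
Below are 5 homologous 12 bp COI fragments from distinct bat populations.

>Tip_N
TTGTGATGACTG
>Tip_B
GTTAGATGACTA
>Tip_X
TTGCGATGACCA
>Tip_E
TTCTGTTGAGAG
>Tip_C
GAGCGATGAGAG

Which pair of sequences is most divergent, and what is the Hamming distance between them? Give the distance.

7

Pairwise Hamming distances:
  Tip_N vs Tip_B: 4
  Tip_N vs Tip_X: 3
  Tip_N vs Tip_E: 4
  Tip_N vs Tip_C: 5
  Tip_B vs Tip_X: 4
  Tip_B vs Tip_E: 7
  Tip_B vs Tip_C: 6
  Tip_X vs Tip_E: 6
  Tip_X vs Tip_C: 5
  Tip_E vs Tip_C: 5
The largest is 7, between Tip_B and Tip_E.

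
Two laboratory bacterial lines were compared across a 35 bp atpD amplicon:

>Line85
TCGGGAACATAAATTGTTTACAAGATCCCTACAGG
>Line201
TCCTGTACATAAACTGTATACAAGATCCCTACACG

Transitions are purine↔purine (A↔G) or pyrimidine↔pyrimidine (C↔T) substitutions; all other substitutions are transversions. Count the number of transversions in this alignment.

Differing sites — 3:G/C (Tv); 4:G/T (Tv); 6:A/T (Tv); 14:T/C (Ti); 18:T/A (Tv); 34:G/C (Tv).
Of the 6 differences, 1 transition and 5 transversions, so the answer is 5.

5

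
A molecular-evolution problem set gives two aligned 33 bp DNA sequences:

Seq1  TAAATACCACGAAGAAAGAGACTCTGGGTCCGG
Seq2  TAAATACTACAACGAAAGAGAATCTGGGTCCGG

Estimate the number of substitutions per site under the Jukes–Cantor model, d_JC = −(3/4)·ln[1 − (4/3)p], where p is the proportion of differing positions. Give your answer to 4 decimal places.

Differing sites — 8:C/T; 11:G/A; 13:A/C; 22:C/A.
p = 4/33 = 0.121212.
d = −0.75 · ln(1 − (4/3)·0.121212) = −0.75 · ln(0.838384) = −0.75 · (-0.176279) = 0.1322.

0.1322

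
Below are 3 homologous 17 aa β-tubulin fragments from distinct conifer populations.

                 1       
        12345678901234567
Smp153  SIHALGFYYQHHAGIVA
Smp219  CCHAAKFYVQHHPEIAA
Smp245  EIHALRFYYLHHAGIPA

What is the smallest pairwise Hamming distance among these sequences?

Pairwise Hamming distances:
  Smp153 vs Smp219: 8
  Smp153 vs Smp245: 4
  Smp219 vs Smp245: 9
The smallest is 4, between Smp153 and Smp245.

4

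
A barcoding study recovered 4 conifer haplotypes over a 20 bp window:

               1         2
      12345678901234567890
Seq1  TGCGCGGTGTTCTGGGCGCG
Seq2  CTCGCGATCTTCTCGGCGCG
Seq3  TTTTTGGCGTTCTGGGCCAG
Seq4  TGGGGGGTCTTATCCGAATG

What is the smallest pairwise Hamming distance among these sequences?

5

Pairwise Hamming distances:
  Seq1 vs Seq2: 5
  Seq1 vs Seq3: 7
  Seq1 vs Seq4: 9
  Seq2 vs Seq3: 10
  Seq2 vs Seq4: 10
  Seq3 vs Seq4: 12
The smallest is 5, between Seq1 and Seq2.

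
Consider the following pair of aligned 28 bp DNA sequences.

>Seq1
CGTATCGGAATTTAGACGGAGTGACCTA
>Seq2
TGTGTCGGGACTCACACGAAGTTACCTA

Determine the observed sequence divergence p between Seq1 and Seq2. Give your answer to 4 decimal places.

0.2857

Differing sites — 1:C/T; 4:A/G; 9:A/G; 11:T/C; 13:T/C; 15:G/C; 19:G/A; 23:G/T.
There are 8 differences over 28 sites, so p = 8/28 = 0.2857.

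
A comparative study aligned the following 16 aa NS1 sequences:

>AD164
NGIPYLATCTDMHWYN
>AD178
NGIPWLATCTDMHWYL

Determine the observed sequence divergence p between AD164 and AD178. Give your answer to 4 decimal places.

0.1250

Differing sites — 5:Y/W; 16:N/L.
There are 2 differences over 16 sites, so p = 2/16 = 0.1250.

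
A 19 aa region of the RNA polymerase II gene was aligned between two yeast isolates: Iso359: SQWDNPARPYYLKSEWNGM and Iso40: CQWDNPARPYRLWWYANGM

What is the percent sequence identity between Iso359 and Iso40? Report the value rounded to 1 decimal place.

Differing sites — 1:S/C; 11:Y/R; 13:K/W; 14:S/W; 15:E/Y; 16:W/A.
13 of the 19 sites match, so the percent identity is 13/19 × 100 = 68.4%.

68.4%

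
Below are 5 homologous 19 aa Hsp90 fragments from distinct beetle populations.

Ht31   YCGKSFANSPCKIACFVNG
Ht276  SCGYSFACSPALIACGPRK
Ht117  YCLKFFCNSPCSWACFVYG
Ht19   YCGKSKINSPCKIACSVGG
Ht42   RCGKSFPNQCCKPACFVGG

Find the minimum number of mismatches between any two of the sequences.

Pairwise Hamming distances:
  Ht31 vs Ht276: 9
  Ht31 vs Ht117: 6
  Ht31 vs Ht19: 4
  Ht31 vs Ht42: 6
  Ht276 vs Ht117: 13
  Ht276 vs Ht19: 11
  Ht276 vs Ht42: 13
  Ht117 vs Ht19: 8
  Ht117 vs Ht42: 9
  Ht19 vs Ht42: 7
The smallest is 4, between Ht31 and Ht19.

4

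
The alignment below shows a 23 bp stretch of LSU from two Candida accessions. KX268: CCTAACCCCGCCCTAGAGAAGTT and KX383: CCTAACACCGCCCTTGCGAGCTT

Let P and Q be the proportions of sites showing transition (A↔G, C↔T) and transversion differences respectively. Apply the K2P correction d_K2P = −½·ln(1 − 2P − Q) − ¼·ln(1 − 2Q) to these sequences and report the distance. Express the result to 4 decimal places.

Differing sites — 7:C/A (Tv); 15:A/T (Tv); 17:A/C (Tv); 20:A/G (Ti); 21:G/C (Tv).
Of the 5 differences, 1 transition and 4 transversions over 23 sites: P = 1/23 = 0.043478, Q = 4/23 = 0.173913.
d = −0.5·ln(0.739131) − 0.25·ln(0.652174) = −0.5·(-0.302280) − 0.25·(-0.427444) = 0.2580.

0.2580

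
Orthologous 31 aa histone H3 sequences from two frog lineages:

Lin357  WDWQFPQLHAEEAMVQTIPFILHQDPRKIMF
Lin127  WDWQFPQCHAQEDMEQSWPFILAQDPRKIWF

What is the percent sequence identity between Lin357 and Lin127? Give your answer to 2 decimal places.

Mismatches occur at site 8 (L→C), site 11 (E→Q), site 13 (A→D), site 15 (V→E), site 17 (T→S), site 18 (I→W), site 23 (H→A), site 30 (M→W).
23 of the 31 sites match, so the percent identity is 23/31 × 100 = 74.19%.

74.19%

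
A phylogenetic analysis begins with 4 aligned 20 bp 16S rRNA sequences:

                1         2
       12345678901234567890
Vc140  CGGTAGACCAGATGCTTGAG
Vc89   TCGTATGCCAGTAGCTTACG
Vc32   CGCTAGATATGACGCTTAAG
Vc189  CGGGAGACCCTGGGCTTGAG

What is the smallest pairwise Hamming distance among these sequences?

Pairwise Hamming distances:
  Vc140 vs Vc89: 8
  Vc140 vs Vc32: 6
  Vc140 vs Vc189: 5
  Vc89 vs Vc32: 11
  Vc89 vs Vc189: 11
  Vc32 vs Vc189: 9
The smallest is 5, between Vc140 and Vc189.

5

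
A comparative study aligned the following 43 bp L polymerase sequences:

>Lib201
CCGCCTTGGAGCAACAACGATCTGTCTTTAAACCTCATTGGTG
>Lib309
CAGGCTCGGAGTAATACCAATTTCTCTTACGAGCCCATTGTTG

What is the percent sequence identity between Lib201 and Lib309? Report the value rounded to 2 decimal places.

The sequences differ at positions 2 (C/A), 4 (C/G), 7 (T/C), 12 (C/T), 15 (C/T), 17 (A/C), 19 (G/A), 22 (C/T), 24 (G/C), 29 (T/A), 30 (A/C), 31 (A/G), 33 (C/G), 35 (T/C), 41 (G/T).
28 of the 43 sites match, so the percent identity is 28/43 × 100 = 65.12%.

65.12%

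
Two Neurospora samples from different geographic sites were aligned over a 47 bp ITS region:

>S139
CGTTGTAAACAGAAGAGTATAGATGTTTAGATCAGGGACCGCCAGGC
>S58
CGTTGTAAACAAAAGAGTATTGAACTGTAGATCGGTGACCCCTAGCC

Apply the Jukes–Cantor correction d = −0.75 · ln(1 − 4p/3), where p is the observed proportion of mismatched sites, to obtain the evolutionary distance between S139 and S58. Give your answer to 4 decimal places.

0.2502

Differing sites — 12:G/A; 21:A/T; 24:T/A; 25:G/C; 27:T/G; 34:A/G; 36:G/T; 41:G/C; 43:C/T; 46:G/C.
p = 10/47 = 0.212766.
d = −0.75 · ln(1 − (4/3)·0.212766) = −0.75 · ln(0.716312) = −0.75 · (-0.333639) = 0.2502.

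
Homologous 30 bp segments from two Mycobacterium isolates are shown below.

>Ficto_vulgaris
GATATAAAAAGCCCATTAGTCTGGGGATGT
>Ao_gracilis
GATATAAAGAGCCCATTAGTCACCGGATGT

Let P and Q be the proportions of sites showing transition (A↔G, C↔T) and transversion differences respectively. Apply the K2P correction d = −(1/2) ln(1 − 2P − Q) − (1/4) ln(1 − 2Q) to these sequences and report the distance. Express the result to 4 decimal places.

Differing sites — 9:A/G (Ti); 22:T/A (Tv); 23:G/C (Tv); 24:G/C (Tv).
Of the 4 differences, 1 transition and 3 transversions over 30 sites: P = 1/30 = 0.033333, Q = 3/30 = 0.100000.
d = −0.5·ln(0.833334) − 0.25·ln(0.800000) = −0.5·(-0.182321) − 0.25·(-0.223144) = 0.1469.

0.1469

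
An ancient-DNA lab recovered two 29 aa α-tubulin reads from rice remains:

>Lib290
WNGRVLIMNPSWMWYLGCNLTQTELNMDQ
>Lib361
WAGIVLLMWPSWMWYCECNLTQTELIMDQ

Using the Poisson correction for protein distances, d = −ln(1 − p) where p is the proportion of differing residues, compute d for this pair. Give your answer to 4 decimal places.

The sequences differ at positions 2 (N/A), 4 (R/I), 7 (I/L), 9 (N/W), 16 (L/C), 17 (G/E), 26 (N/I).
p = 7/29 = 0.241379.
d = −ln(1 − 0.241379) = −ln(0.758621) = 0.2763.

0.2763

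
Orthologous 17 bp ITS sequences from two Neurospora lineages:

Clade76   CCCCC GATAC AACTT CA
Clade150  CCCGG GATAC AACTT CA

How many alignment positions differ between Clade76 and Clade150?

Mismatches occur at site 4 (C/G), site 5 (C/G).
That gives 2 mismatches out of 17 aligned sites, so the Hamming distance is 2.

2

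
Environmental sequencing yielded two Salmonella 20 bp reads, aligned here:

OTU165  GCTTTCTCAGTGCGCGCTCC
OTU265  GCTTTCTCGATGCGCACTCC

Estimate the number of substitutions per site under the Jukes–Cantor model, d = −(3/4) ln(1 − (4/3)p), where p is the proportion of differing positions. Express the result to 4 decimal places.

0.1674

The sequences differ at positions 9 (A/G), 10 (G/A), 16 (G/A).
p = 3/20 = 0.150000.
d = −0.75 · ln(1 − (4/3)·0.150000) = −0.75 · ln(0.800000) = −0.75 · (-0.223144) = 0.1674.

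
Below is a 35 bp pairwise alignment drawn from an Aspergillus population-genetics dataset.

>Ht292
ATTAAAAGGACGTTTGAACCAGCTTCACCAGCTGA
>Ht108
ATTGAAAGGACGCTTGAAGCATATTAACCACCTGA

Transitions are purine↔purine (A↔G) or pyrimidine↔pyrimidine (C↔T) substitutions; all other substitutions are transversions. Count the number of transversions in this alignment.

5

The sequences differ at positions 4 (A/G, transition), 13 (T/C, transition), 19 (C/G, transversion), 22 (G/T, transversion), 23 (C/A, transversion), 26 (C/A, transversion), 31 (G/C, transversion).
Of the 7 differences, 2 transitions and 5 transversions, so the answer is 5.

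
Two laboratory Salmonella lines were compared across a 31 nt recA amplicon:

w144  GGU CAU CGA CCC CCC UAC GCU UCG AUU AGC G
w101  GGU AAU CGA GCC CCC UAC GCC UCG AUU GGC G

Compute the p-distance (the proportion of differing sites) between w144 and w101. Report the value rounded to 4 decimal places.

Differing sites — 4:C/A; 10:C/G; 21:U/C; 28:A/G.
There are 4 differences over 31 sites, so p = 4/31 = 0.1290.

0.1290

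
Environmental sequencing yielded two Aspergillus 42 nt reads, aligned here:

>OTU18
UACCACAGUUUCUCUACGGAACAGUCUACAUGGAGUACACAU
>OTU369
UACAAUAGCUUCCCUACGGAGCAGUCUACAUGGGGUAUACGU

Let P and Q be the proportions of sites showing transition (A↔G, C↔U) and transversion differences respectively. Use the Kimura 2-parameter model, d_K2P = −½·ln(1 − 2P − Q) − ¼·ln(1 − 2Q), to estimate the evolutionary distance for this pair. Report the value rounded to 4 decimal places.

0.2331

Mismatches occur at site 4 (C↔A, transversion), site 6 (C↔U, transition), site 9 (U↔C, transition), site 13 (U↔C, transition), site 21 (A↔G, transition), site 34 (A↔G, transition), site 38 (C↔U, transition), site 41 (A↔G, transition).
Of the 8 differences, 7 transitions and 1 transversion over 42 sites: P = 7/42 = 0.166667, Q = 1/42 = 0.023810.
d = −0.5·ln(0.642856) − 0.25·ln(0.952380) = −0.5·(-0.441835) − 0.25·(-0.048791) = 0.2331.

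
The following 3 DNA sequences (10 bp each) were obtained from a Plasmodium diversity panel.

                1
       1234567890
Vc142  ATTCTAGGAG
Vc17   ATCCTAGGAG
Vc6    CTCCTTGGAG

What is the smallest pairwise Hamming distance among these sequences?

1

Pairwise Hamming distances:
  Vc142 vs Vc17: 1
  Vc142 vs Vc6: 3
  Vc17 vs Vc6: 2
The smallest is 1, between Vc142 and Vc17.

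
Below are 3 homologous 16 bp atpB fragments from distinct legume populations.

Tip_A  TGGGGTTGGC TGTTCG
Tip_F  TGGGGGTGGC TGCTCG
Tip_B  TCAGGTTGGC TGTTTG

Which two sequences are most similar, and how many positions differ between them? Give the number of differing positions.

Pairwise Hamming distances:
  Tip_A vs Tip_F: 2
  Tip_A vs Tip_B: 3
  Tip_F vs Tip_B: 5
The smallest is 2, between Tip_A and Tip_F.

2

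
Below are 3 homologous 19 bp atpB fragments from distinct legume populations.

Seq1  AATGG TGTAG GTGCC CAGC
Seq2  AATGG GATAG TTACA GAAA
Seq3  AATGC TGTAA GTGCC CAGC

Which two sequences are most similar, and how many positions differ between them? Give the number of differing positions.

Pairwise Hamming distances:
  Seq1 vs Seq2: 8
  Seq1 vs Seq3: 2
  Seq2 vs Seq3: 10
The smallest is 2, between Seq1 and Seq3.

2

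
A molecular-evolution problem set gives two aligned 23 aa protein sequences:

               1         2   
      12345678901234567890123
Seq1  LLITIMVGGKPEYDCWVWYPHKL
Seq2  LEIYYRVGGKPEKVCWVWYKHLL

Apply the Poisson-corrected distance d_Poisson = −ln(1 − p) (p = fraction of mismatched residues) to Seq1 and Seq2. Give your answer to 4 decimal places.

The sequences differ at positions 2 (L/E), 4 (T/Y), 5 (I/Y), 6 (M/R), 13 (Y/K), 14 (D/V), 20 (P/K), 22 (K/L).
p = 8/23 = 0.347826.
d = −ln(1 − 0.347826) = −ln(0.652174) = 0.4274.

0.4274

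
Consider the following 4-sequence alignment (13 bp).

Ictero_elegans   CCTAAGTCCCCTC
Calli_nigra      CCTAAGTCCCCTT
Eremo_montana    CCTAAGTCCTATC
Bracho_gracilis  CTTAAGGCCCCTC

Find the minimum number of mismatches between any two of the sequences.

1

Pairwise Hamming distances:
  Ictero_elegans vs Calli_nigra: 1
  Ictero_elegans vs Eremo_montana: 2
  Ictero_elegans vs Bracho_gracilis: 2
  Calli_nigra vs Eremo_montana: 3
  Calli_nigra vs Bracho_gracilis: 3
  Eremo_montana vs Bracho_gracilis: 4
The smallest is 1, between Ictero_elegans and Calli_nigra.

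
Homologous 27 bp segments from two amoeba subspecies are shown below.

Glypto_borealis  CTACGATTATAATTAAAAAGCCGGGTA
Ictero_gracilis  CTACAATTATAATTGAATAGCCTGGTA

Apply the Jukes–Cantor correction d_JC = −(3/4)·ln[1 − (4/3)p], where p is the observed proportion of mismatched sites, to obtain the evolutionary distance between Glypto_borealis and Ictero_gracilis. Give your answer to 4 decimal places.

0.1650

Mismatches occur at site 5 (G↔A), site 15 (A↔G), site 18 (A↔T), site 23 (G↔T).
p = 4/27 = 0.148148.
d = −0.75 · ln(1 − (4/3)·0.148148) = −0.75 · ln(0.802469) = −0.75 · (-0.220062) = 0.1650.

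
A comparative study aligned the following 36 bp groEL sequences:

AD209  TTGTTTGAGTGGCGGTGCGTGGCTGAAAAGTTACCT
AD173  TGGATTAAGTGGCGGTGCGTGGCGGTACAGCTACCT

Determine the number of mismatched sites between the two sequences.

7

Differing sites — 2:T/G; 4:T/A; 7:G/A; 24:T/G; 26:A/T; 28:A/C; 31:T/C.
That gives 7 mismatches out of 36 aligned sites, so the Hamming distance is 7.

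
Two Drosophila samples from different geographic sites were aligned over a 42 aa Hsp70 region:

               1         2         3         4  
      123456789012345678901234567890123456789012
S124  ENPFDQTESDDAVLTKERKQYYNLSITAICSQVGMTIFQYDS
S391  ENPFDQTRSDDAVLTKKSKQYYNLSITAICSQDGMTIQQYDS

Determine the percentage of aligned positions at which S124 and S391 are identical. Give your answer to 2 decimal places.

88.10%

Mismatches occur at site 8 (E→R), site 17 (E→K), site 18 (R→S), site 33 (V→D), site 38 (F→Q).
37 of the 42 sites match, so the percent identity is 37/42 × 100 = 88.10%.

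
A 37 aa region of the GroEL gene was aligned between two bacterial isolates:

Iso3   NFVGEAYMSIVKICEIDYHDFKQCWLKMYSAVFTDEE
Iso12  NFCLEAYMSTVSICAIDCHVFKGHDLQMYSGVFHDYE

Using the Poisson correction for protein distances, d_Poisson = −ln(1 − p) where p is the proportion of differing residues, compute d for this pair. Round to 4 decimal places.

The sequences differ at positions 3 (V/C), 4 (G/L), 10 (I/T), 12 (K/S), 15 (E/A), 18 (Y/C), 20 (D/V), 23 (Q/G), 24 (C/H), 25 (W/D), 27 (K/Q), 31 (A/G), 34 (T/H), 36 (E/Y).
p = 14/37 = 0.378378.
d = −ln(1 − 0.378378) = −ln(0.621622) = 0.4754.

0.4754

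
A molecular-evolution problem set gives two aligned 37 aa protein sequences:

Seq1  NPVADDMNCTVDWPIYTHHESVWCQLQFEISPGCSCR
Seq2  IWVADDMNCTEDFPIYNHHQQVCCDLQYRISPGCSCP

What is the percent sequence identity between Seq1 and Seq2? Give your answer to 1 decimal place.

Differing sites — 1:N/I; 2:P/W; 11:V/E; 13:W/F; 17:T/N; 20:E/Q; 21:S/Q; 23:W/C; 25:Q/D; 28:F/Y; 29:E/R; 37:R/P.
25 of the 37 sites match, so the percent identity is 25/37 × 100 = 67.6%.

67.6%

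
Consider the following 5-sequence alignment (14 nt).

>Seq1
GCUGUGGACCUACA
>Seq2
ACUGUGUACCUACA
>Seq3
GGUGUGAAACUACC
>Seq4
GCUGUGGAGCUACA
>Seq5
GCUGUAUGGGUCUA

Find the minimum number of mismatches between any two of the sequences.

1

Pairwise Hamming distances:
  Seq1 vs Seq2: 2
  Seq1 vs Seq3: 4
  Seq1 vs Seq4: 1
  Seq1 vs Seq5: 7
  Seq2 vs Seq3: 5
  Seq2 vs Seq4: 3
  Seq2 vs Seq5: 7
  Seq3 vs Seq4: 4
  Seq3 vs Seq5: 9
  Seq4 vs Seq5: 6
The smallest is 1, between Seq1 and Seq4.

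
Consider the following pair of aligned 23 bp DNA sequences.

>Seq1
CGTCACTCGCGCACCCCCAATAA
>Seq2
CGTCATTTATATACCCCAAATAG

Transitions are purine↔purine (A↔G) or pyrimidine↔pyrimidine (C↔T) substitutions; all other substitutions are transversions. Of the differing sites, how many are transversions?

The sequences differ at positions 6 (C/T, transition), 8 (C/T, transition), 9 (G/A, transition), 10 (C/T, transition), 11 (G/A, transition), 12 (C/T, transition), 18 (C/A, transversion), 23 (A/G, transition).
Of the 8 differences, 7 transitions and 1 transversion, so the answer is 1.

1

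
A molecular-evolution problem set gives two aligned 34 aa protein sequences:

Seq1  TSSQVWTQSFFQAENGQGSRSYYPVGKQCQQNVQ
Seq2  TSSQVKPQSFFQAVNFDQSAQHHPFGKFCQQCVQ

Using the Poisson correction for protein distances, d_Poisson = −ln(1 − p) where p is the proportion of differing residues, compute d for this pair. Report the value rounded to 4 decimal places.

0.4818

Differing sites — 6:W/K; 7:T/P; 14:E/V; 16:G/F; 17:Q/D; 18:G/Q; 20:R/A; 21:S/Q; 22:Y/H; 23:Y/H; 25:V/F; 28:Q/F; 32:N/C.
p = 13/34 = 0.382353.
d = −ln(1 − 0.382353) = −ln(0.617647) = 0.4818.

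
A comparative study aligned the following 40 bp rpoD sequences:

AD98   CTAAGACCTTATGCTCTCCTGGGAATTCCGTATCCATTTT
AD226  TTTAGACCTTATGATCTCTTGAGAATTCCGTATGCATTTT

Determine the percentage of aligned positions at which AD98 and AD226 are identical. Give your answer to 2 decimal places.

85.00%

Mismatches occur at site 1 (C↔T), site 3 (A↔T), site 14 (C↔A), site 19 (C↔T), site 22 (G↔A), site 34 (C↔G).
34 of the 40 sites match, so the percent identity is 34/40 × 100 = 85.00%.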